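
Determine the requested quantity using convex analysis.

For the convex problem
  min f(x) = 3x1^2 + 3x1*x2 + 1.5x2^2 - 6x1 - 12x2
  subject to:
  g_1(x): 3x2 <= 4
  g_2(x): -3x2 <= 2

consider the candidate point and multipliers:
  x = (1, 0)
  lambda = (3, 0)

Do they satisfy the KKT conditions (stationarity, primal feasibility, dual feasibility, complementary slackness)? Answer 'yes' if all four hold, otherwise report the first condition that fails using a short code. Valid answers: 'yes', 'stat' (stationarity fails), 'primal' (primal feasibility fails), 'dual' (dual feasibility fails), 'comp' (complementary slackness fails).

Gradient of f: grad f(x) = Q x + c = (0, -9)
Constraint values g_i(x) = a_i^T x - b_i:
  g_1((1, 0)) = -4
  g_2((1, 0)) = -2
Stationarity residual: grad f(x) + sum_i lambda_i a_i = (0, 0)
  -> stationarity OK
Primal feasibility (all g_i <= 0): OK
Dual feasibility (all lambda_i >= 0): OK
Complementary slackness (lambda_i * g_i(x) = 0 for all i): FAILS

Verdict: the first failing condition is complementary_slackness -> comp.

comp


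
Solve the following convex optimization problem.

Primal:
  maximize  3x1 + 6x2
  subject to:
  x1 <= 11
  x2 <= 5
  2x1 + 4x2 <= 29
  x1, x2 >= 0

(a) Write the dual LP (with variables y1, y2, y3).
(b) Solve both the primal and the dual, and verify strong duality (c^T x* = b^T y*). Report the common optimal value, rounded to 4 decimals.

The standard primal-dual pair for 'max c^T x s.t. A x <= b, x >= 0' is:
  Dual:  min b^T y  s.t.  A^T y >= c,  y >= 0.

So the dual LP is:
  minimize  11y1 + 5y2 + 29y3
  subject to:
    y1 + 2y3 >= 3
    y2 + 4y3 >= 6
    y1, y2, y3 >= 0

Solving the primal: x* = (4.5, 5).
  primal value c^T x* = 43.5.
Solving the dual: y* = (0, 0, 1.5).
  dual value b^T y* = 43.5.
Strong duality: c^T x* = b^T y*. Confirmed.

43.5


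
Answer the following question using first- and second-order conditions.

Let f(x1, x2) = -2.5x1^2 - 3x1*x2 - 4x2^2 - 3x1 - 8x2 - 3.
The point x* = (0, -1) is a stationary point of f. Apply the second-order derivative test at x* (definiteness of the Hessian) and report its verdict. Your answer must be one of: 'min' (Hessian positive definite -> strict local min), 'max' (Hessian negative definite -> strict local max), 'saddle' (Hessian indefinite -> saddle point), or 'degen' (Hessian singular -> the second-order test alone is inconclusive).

Compute the Hessian H = grad^2 f:
  H = [[-5, -3], [-3, -8]]
Verify stationarity: grad f(x*) = H x* + g = (0, 0).
Eigenvalues of H: -9.8541, -3.1459.
Both eigenvalues < 0, so H is negative definite -> x* is a strict local max.

max


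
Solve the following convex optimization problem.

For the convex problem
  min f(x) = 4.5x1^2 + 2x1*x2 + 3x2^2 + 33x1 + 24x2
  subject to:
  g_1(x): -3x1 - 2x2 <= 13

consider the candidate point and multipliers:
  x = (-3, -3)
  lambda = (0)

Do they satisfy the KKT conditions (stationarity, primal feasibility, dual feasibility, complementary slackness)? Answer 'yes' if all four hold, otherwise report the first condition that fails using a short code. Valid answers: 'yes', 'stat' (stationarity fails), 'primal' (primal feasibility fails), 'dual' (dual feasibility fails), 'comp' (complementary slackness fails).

Gradient of f: grad f(x) = Q x + c = (0, 0)
Constraint values g_i(x) = a_i^T x - b_i:
  g_1((-3, -3)) = 2
Stationarity residual: grad f(x) + sum_i lambda_i a_i = (0, 0)
  -> stationarity OK
Primal feasibility (all g_i <= 0): FAILS
Dual feasibility (all lambda_i >= 0): OK
Complementary slackness (lambda_i * g_i(x) = 0 for all i): OK

Verdict: the first failing condition is primal_feasibility -> primal.

primal


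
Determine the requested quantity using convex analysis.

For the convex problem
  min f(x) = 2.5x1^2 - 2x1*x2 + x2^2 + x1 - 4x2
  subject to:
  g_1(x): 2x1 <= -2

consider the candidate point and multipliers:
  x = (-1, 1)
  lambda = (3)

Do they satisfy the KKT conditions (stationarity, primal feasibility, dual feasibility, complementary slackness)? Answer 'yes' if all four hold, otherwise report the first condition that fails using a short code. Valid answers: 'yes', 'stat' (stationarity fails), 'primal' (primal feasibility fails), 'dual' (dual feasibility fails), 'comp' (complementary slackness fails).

Gradient of f: grad f(x) = Q x + c = (-6, 0)
Constraint values g_i(x) = a_i^T x - b_i:
  g_1((-1, 1)) = 0
Stationarity residual: grad f(x) + sum_i lambda_i a_i = (0, 0)
  -> stationarity OK
Primal feasibility (all g_i <= 0): OK
Dual feasibility (all lambda_i >= 0): OK
Complementary slackness (lambda_i * g_i(x) = 0 for all i): OK

Verdict: yes, KKT holds.

yes


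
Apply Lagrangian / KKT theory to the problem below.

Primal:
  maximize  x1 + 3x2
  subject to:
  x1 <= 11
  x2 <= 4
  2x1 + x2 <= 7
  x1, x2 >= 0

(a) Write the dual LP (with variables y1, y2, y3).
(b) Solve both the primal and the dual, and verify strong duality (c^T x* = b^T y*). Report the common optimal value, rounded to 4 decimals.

The standard primal-dual pair for 'max c^T x s.t. A x <= b, x >= 0' is:
  Dual:  min b^T y  s.t.  A^T y >= c,  y >= 0.

So the dual LP is:
  minimize  11y1 + 4y2 + 7y3
  subject to:
    y1 + 2y3 >= 1
    y2 + y3 >= 3
    y1, y2, y3 >= 0

Solving the primal: x* = (1.5, 4).
  primal value c^T x* = 13.5.
Solving the dual: y* = (0, 2.5, 0.5).
  dual value b^T y* = 13.5.
Strong duality: c^T x* = b^T y*. Confirmed.

13.5


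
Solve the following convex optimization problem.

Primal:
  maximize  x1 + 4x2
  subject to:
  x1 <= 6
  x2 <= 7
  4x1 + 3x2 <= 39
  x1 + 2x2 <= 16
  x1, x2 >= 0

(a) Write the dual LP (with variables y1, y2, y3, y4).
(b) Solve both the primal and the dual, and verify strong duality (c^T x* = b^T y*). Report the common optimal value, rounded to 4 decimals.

The standard primal-dual pair for 'max c^T x s.t. A x <= b, x >= 0' is:
  Dual:  min b^T y  s.t.  A^T y >= c,  y >= 0.

So the dual LP is:
  minimize  6y1 + 7y2 + 39y3 + 16y4
  subject to:
    y1 + 4y3 + y4 >= 1
    y2 + 3y3 + 2y4 >= 4
    y1, y2, y3, y4 >= 0

Solving the primal: x* = (2, 7).
  primal value c^T x* = 30.
Solving the dual: y* = (0, 2, 0, 1).
  dual value b^T y* = 30.
Strong duality: c^T x* = b^T y*. Confirmed.

30


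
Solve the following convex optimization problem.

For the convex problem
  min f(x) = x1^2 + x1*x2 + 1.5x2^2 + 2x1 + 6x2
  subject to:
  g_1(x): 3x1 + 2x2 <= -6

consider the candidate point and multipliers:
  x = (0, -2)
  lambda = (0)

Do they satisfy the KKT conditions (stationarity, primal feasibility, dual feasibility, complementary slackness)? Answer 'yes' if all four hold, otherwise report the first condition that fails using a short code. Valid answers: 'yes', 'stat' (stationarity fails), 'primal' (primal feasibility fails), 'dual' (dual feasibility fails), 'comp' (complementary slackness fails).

Gradient of f: grad f(x) = Q x + c = (0, 0)
Constraint values g_i(x) = a_i^T x - b_i:
  g_1((0, -2)) = 2
Stationarity residual: grad f(x) + sum_i lambda_i a_i = (0, 0)
  -> stationarity OK
Primal feasibility (all g_i <= 0): FAILS
Dual feasibility (all lambda_i >= 0): OK
Complementary slackness (lambda_i * g_i(x) = 0 for all i): OK

Verdict: the first failing condition is primal_feasibility -> primal.

primal


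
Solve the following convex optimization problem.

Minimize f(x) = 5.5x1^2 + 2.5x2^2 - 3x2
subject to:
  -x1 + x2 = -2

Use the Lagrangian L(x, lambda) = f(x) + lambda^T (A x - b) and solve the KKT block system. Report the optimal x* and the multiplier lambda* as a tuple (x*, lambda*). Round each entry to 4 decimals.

Form the Lagrangian:
  L(x, lambda) = (1/2) x^T Q x + c^T x + lambda^T (A x - b)
Stationarity (grad_x L = 0): Q x + c + A^T lambda = 0.
Primal feasibility: A x = b.

This gives the KKT block system:
  [ Q   A^T ] [ x     ]   [-c ]
  [ A    0  ] [ lambda ] = [ b ]

Solving the linear system:
  x*      = (0.8125, -1.1875)
  lambda* = (8.9375)
  f(x*)   = 10.7188

x* = (0.8125, -1.1875), lambda* = (8.9375)


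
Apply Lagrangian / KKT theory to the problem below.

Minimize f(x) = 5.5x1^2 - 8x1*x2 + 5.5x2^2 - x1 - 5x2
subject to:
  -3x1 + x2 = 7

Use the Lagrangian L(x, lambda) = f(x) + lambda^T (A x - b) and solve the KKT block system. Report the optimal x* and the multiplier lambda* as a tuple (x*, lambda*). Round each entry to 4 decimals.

Form the Lagrangian:
  L(x, lambda) = (1/2) x^T Q x + c^T x + lambda^T (A x - b)
Stationarity (grad_x L = 0): Q x + c + A^T lambda = 0.
Primal feasibility: A x = b.

This gives the KKT block system:
  [ Q   A^T ] [ x     ]   [-c ]
  [ A    0  ] [ lambda ] = [ b ]

Solving the linear system:
  x*      = (-2.5645, -0.6935)
  lambda* = (-7.8871)
  f(x*)   = 30.621

x* = (-2.5645, -0.6935), lambda* = (-7.8871)


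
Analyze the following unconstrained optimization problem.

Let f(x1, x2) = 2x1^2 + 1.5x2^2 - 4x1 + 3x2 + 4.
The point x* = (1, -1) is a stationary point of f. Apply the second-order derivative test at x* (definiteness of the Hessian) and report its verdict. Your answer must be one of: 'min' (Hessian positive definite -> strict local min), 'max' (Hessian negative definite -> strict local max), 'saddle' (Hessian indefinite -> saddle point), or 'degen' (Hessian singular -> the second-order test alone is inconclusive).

Compute the Hessian H = grad^2 f:
  H = [[4, 0], [0, 3]]
Verify stationarity: grad f(x*) = H x* + g = (0, 0).
Eigenvalues of H: 3, 4.
Both eigenvalues > 0, so H is positive definite -> x* is a strict local min.

min


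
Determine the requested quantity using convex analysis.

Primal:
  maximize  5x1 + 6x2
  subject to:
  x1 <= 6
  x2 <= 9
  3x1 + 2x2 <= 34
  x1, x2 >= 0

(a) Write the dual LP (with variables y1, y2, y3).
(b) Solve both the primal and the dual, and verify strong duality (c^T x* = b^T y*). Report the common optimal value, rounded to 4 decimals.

The standard primal-dual pair for 'max c^T x s.t. A x <= b, x >= 0' is:
  Dual:  min b^T y  s.t.  A^T y >= c,  y >= 0.

So the dual LP is:
  minimize  6y1 + 9y2 + 34y3
  subject to:
    y1 + 3y3 >= 5
    y2 + 2y3 >= 6
    y1, y2, y3 >= 0

Solving the primal: x* = (5.3333, 9).
  primal value c^T x* = 80.6667.
Solving the dual: y* = (0, 2.6667, 1.6667).
  dual value b^T y* = 80.6667.
Strong duality: c^T x* = b^T y*. Confirmed.

80.6667


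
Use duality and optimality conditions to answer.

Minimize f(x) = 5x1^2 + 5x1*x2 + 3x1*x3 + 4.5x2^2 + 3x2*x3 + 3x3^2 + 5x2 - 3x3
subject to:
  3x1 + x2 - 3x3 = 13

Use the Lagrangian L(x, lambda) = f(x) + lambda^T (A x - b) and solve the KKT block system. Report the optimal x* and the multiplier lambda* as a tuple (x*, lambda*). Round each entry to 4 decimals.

Form the Lagrangian:
  L(x, lambda) = (1/2) x^T Q x + c^T x + lambda^T (A x - b)
Stationarity (grad_x L = 0): Q x + c + A^T lambda = 0.
Primal feasibility: A x = b.

This gives the KKT block system:
  [ Q   A^T ] [ x     ]   [-c ]
  [ A    0  ] [ lambda ] = [ b ]

Solving the linear system:
  x*      = (2.1794, -0.5405, -2.3342)
  lambda* = (-4.0295)
  f(x*)   = 28.3415

x* = (2.1794, -0.5405, -2.3342), lambda* = (-4.0295)


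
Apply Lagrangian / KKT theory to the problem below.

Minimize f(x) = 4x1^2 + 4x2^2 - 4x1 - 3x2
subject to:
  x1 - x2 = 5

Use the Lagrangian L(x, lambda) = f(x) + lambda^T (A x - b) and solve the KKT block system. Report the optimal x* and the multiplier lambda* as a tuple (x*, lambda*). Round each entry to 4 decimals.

Form the Lagrangian:
  L(x, lambda) = (1/2) x^T Q x + c^T x + lambda^T (A x - b)
Stationarity (grad_x L = 0): Q x + c + A^T lambda = 0.
Primal feasibility: A x = b.

This gives the KKT block system:
  [ Q   A^T ] [ x     ]   [-c ]
  [ A    0  ] [ lambda ] = [ b ]

Solving the linear system:
  x*      = (2.9375, -2.0625)
  lambda* = (-19.5)
  f(x*)   = 45.9688

x* = (2.9375, -2.0625), lambda* = (-19.5)


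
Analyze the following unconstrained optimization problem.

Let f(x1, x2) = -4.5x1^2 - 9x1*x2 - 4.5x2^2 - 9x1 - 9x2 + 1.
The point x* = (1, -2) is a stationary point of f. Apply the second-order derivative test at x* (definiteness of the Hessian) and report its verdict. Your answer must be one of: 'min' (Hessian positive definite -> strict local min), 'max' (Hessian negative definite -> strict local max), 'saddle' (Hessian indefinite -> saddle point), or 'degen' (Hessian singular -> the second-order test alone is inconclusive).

Compute the Hessian H = grad^2 f:
  H = [[-9, -9], [-9, -9]]
Verify stationarity: grad f(x*) = H x* + g = (0, 0).
Eigenvalues of H: -18, 0.
H has a zero eigenvalue (singular; negative semidefinite but not definite), so H is neither positive definite, negative definite, nor indefinite. The second-order test alone is inconclusive -> degen.
(Indeed, f is constant along the null direction of H through x*, so x* is not a strict local extremum.)

degen


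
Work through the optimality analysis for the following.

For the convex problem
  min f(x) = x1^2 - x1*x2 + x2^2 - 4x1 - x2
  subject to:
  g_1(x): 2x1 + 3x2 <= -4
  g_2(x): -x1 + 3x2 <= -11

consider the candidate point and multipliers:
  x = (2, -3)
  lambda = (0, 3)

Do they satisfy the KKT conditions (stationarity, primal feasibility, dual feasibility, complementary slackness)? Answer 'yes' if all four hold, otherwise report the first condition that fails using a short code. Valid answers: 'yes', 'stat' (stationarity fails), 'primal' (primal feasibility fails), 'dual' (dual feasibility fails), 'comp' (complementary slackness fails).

Gradient of f: grad f(x) = Q x + c = (3, -9)
Constraint values g_i(x) = a_i^T x - b_i:
  g_1((2, -3)) = -1
  g_2((2, -3)) = 0
Stationarity residual: grad f(x) + sum_i lambda_i a_i = (0, 0)
  -> stationarity OK
Primal feasibility (all g_i <= 0): OK
Dual feasibility (all lambda_i >= 0): OK
Complementary slackness (lambda_i * g_i(x) = 0 for all i): OK

Verdict: yes, KKT holds.

yes


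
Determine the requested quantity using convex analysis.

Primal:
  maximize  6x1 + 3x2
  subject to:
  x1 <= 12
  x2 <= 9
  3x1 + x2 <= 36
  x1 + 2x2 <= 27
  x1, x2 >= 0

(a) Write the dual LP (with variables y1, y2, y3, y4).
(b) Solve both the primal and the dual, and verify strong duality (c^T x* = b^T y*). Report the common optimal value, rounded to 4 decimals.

The standard primal-dual pair for 'max c^T x s.t. A x <= b, x >= 0' is:
  Dual:  min b^T y  s.t.  A^T y >= c,  y >= 0.

So the dual LP is:
  minimize  12y1 + 9y2 + 36y3 + 27y4
  subject to:
    y1 + 3y3 + y4 >= 6
    y2 + y3 + 2y4 >= 3
    y1, y2, y3, y4 >= 0

Solving the primal: x* = (9, 9).
  primal value c^T x* = 81.
Solving the dual: y* = (0, 1, 2, 0).
  dual value b^T y* = 81.
Strong duality: c^T x* = b^T y*. Confirmed.

81


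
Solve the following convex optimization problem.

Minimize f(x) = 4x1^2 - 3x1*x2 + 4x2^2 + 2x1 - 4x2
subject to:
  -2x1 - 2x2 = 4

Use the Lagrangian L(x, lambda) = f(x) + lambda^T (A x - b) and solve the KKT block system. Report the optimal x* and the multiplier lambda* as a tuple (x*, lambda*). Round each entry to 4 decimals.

Form the Lagrangian:
  L(x, lambda) = (1/2) x^T Q x + c^T x + lambda^T (A x - b)
Stationarity (grad_x L = 0): Q x + c + A^T lambda = 0.
Primal feasibility: A x = b.

This gives the KKT block system:
  [ Q   A^T ] [ x     ]   [-c ]
  [ A    0  ] [ lambda ] = [ b ]

Solving the linear system:
  x*      = (-1.2727, -0.7273)
  lambda* = (-3)
  f(x*)   = 6.1818

x* = (-1.2727, -0.7273), lambda* = (-3)


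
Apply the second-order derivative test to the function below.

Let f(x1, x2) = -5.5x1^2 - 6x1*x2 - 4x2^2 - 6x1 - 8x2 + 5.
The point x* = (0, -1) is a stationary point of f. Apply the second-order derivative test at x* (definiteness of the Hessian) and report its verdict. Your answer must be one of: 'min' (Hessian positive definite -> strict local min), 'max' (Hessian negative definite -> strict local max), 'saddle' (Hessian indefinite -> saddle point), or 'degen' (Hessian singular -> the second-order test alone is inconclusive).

Compute the Hessian H = grad^2 f:
  H = [[-11, -6], [-6, -8]]
Verify stationarity: grad f(x*) = H x* + g = (0, 0).
Eigenvalues of H: -15.6847, -3.3153.
Both eigenvalues < 0, so H is negative definite -> x* is a strict local max.

max


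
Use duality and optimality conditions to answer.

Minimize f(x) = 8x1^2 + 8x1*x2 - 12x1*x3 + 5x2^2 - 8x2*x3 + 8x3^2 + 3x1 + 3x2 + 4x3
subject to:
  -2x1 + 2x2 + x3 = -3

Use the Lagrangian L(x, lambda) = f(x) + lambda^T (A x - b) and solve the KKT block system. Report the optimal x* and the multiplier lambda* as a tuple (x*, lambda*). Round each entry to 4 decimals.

Form the Lagrangian:
  L(x, lambda) = (1/2) x^T Q x + c^T x + lambda^T (A x - b)
Stationarity (grad_x L = 0): Q x + c + A^T lambda = 0.
Primal feasibility: A x = b.

This gives the KKT block system:
  [ Q   A^T ] [ x     ]   [-c ]
  [ A    0  ] [ lambda ] = [ b ]

Solving the linear system:
  x*      = (-0.2996, -1.2206, -1.1581)
  lambda* = (1.1691)
  f(x*)   = -2.8428

x* = (-0.2996, -1.2206, -1.1581), lambda* = (1.1691)


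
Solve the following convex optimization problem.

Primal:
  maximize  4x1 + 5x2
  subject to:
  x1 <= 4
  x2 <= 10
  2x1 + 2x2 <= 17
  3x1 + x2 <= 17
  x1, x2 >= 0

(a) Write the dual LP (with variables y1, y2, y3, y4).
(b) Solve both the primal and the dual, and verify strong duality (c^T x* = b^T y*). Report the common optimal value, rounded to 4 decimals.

The standard primal-dual pair for 'max c^T x s.t. A x <= b, x >= 0' is:
  Dual:  min b^T y  s.t.  A^T y >= c,  y >= 0.

So the dual LP is:
  minimize  4y1 + 10y2 + 17y3 + 17y4
  subject to:
    y1 + 2y3 + 3y4 >= 4
    y2 + 2y3 + y4 >= 5
    y1, y2, y3, y4 >= 0

Solving the primal: x* = (0, 8.5).
  primal value c^T x* = 42.5.
Solving the dual: y* = (0, 0, 2.5, 0).
  dual value b^T y* = 42.5.
Strong duality: c^T x* = b^T y*. Confirmed.

42.5


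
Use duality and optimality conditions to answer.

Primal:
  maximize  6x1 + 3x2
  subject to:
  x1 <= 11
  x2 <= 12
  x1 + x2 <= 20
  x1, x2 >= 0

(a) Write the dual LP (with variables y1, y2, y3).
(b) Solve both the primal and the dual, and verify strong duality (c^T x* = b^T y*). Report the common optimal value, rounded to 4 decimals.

The standard primal-dual pair for 'max c^T x s.t. A x <= b, x >= 0' is:
  Dual:  min b^T y  s.t.  A^T y >= c,  y >= 0.

So the dual LP is:
  minimize  11y1 + 12y2 + 20y3
  subject to:
    y1 + y3 >= 6
    y2 + y3 >= 3
    y1, y2, y3 >= 0

Solving the primal: x* = (11, 9).
  primal value c^T x* = 93.
Solving the dual: y* = (3, 0, 3).
  dual value b^T y* = 93.
Strong duality: c^T x* = b^T y*. Confirmed.

93


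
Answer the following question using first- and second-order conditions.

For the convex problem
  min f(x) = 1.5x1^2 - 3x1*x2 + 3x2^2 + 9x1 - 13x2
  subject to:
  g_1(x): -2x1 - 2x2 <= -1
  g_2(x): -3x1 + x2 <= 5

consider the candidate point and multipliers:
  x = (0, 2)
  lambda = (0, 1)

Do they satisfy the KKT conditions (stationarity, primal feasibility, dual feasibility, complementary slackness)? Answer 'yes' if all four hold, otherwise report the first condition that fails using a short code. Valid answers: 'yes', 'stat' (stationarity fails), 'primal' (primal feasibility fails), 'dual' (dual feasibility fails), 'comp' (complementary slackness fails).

Gradient of f: grad f(x) = Q x + c = (3, -1)
Constraint values g_i(x) = a_i^T x - b_i:
  g_1((0, 2)) = -3
  g_2((0, 2)) = -3
Stationarity residual: grad f(x) + sum_i lambda_i a_i = (0, 0)
  -> stationarity OK
Primal feasibility (all g_i <= 0): OK
Dual feasibility (all lambda_i >= 0): OK
Complementary slackness (lambda_i * g_i(x) = 0 for all i): FAILS

Verdict: the first failing condition is complementary_slackness -> comp.

comp


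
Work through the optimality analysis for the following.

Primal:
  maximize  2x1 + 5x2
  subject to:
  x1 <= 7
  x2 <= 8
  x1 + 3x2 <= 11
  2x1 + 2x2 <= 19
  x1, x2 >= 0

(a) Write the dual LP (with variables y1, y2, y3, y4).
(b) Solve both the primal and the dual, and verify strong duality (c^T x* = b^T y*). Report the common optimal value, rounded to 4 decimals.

The standard primal-dual pair for 'max c^T x s.t. A x <= b, x >= 0' is:
  Dual:  min b^T y  s.t.  A^T y >= c,  y >= 0.

So the dual LP is:
  minimize  7y1 + 8y2 + 11y3 + 19y4
  subject to:
    y1 + y3 + 2y4 >= 2
    y2 + 3y3 + 2y4 >= 5
    y1, y2, y3, y4 >= 0

Solving the primal: x* = (7, 1.3333).
  primal value c^T x* = 20.6667.
Solving the dual: y* = (0.3333, 0, 1.6667, 0).
  dual value b^T y* = 20.6667.
Strong duality: c^T x* = b^T y*. Confirmed.

20.6667


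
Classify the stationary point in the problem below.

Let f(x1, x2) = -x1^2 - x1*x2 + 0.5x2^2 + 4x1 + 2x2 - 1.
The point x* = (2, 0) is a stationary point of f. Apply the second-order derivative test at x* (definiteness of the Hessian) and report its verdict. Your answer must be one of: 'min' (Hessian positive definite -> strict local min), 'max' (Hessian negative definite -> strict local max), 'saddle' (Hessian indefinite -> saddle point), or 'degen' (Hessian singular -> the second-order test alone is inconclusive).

Compute the Hessian H = grad^2 f:
  H = [[-2, -1], [-1, 1]]
Verify stationarity: grad f(x*) = H x* + g = (0, 0).
Eigenvalues of H: -2.3028, 1.3028.
Eigenvalues have mixed signs, so H is indefinite -> x* is a saddle point.

saddle


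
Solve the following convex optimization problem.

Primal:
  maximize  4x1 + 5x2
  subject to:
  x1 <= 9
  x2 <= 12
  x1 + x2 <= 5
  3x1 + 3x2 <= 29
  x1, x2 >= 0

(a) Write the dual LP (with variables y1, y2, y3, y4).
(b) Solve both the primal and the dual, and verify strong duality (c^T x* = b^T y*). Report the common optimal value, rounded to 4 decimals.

The standard primal-dual pair for 'max c^T x s.t. A x <= b, x >= 0' is:
  Dual:  min b^T y  s.t.  A^T y >= c,  y >= 0.

So the dual LP is:
  minimize  9y1 + 12y2 + 5y3 + 29y4
  subject to:
    y1 + y3 + 3y4 >= 4
    y2 + y3 + 3y4 >= 5
    y1, y2, y3, y4 >= 0

Solving the primal: x* = (0, 5).
  primal value c^T x* = 25.
Solving the dual: y* = (0, 0, 5, 0).
  dual value b^T y* = 25.
Strong duality: c^T x* = b^T y*. Confirmed.

25


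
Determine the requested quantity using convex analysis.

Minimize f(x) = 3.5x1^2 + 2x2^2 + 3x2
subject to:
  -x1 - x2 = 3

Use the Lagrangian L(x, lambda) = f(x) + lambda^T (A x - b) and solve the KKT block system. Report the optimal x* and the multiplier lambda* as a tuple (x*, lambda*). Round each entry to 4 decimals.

Form the Lagrangian:
  L(x, lambda) = (1/2) x^T Q x + c^T x + lambda^T (A x - b)
Stationarity (grad_x L = 0): Q x + c + A^T lambda = 0.
Primal feasibility: A x = b.

This gives the KKT block system:
  [ Q   A^T ] [ x     ]   [-c ]
  [ A    0  ] [ lambda ] = [ b ]

Solving the linear system:
  x*      = (-0.8182, -2.1818)
  lambda* = (-5.7273)
  f(x*)   = 5.3182

x* = (-0.8182, -2.1818), lambda* = (-5.7273)


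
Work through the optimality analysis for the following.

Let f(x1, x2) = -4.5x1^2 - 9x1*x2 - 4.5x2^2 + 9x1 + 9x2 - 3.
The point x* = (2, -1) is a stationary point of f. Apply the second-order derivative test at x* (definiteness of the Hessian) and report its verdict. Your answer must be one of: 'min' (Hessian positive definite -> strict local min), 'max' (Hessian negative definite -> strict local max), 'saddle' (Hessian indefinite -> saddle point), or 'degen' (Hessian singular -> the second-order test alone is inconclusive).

Compute the Hessian H = grad^2 f:
  H = [[-9, -9], [-9, -9]]
Verify stationarity: grad f(x*) = H x* + g = (0, 0).
Eigenvalues of H: -18, 0.
H has a zero eigenvalue (singular; negative semidefinite but not definite), so H is neither positive definite, negative definite, nor indefinite. The second-order test alone is inconclusive -> degen.
(Indeed, f is constant along the null direction of H through x*, so x* is not a strict local extremum.)

degen


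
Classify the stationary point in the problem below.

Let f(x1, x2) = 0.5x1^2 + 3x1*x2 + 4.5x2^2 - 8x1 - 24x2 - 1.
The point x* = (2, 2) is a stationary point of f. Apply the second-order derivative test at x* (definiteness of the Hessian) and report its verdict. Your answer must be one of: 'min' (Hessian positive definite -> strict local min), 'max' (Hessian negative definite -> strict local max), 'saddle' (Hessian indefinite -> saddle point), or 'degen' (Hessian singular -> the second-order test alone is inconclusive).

Compute the Hessian H = grad^2 f:
  H = [[1, 3], [3, 9]]
Verify stationarity: grad f(x*) = H x* + g = (0, 0).
Eigenvalues of H: 0, 10.
H has a zero eigenvalue (singular; positive semidefinite but not definite), so H is neither positive definite, negative definite, nor indefinite. The second-order test alone is inconclusive -> degen.
(Indeed, f is constant along the null direction of H through x*, so x* is not a strict local extremum.)

degen


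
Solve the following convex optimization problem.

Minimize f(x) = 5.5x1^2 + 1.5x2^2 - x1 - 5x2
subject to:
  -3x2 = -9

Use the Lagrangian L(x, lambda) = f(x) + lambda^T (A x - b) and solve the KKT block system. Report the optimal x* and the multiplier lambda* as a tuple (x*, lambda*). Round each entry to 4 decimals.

Form the Lagrangian:
  L(x, lambda) = (1/2) x^T Q x + c^T x + lambda^T (A x - b)
Stationarity (grad_x L = 0): Q x + c + A^T lambda = 0.
Primal feasibility: A x = b.

This gives the KKT block system:
  [ Q   A^T ] [ x     ]   [-c ]
  [ A    0  ] [ lambda ] = [ b ]

Solving the linear system:
  x*      = (0.0909, 3)
  lambda* = (1.3333)
  f(x*)   = -1.5455

x* = (0.0909, 3), lambda* = (1.3333)


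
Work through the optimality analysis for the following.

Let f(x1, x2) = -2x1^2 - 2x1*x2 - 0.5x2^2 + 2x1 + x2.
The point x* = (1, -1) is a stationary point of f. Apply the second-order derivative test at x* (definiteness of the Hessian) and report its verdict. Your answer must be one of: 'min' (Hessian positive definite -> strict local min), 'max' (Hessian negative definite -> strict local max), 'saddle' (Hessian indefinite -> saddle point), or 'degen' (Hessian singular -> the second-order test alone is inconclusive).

Compute the Hessian H = grad^2 f:
  H = [[-4, -2], [-2, -1]]
Verify stationarity: grad f(x*) = H x* + g = (0, 0).
Eigenvalues of H: -5, 0.
H has a zero eigenvalue (singular; negative semidefinite but not definite), so H is neither positive definite, negative definite, nor indefinite. The second-order test alone is inconclusive -> degen.
(Indeed, f is constant along the null direction of H through x*, so x* is not a strict local extremum.)

degen


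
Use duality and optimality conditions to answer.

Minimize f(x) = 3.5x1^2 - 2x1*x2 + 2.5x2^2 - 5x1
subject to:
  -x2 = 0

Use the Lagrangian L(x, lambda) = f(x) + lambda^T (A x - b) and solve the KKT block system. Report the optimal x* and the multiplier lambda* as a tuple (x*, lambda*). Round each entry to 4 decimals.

Form the Lagrangian:
  L(x, lambda) = (1/2) x^T Q x + c^T x + lambda^T (A x - b)
Stationarity (grad_x L = 0): Q x + c + A^T lambda = 0.
Primal feasibility: A x = b.

This gives the KKT block system:
  [ Q   A^T ] [ x     ]   [-c ]
  [ A    0  ] [ lambda ] = [ b ]

Solving the linear system:
  x*      = (0.7143, 0)
  lambda* = (-1.4286)
  f(x*)   = -1.7857

x* = (0.7143, 0), lambda* = (-1.4286)


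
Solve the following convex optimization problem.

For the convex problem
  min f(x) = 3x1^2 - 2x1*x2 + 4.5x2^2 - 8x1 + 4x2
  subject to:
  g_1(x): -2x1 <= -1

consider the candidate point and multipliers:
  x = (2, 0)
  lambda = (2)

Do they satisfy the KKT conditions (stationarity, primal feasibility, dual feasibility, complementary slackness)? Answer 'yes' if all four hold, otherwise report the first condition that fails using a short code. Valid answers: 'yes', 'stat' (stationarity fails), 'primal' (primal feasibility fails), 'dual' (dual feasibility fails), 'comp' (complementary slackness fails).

Gradient of f: grad f(x) = Q x + c = (4, 0)
Constraint values g_i(x) = a_i^T x - b_i:
  g_1((2, 0)) = -3
Stationarity residual: grad f(x) + sum_i lambda_i a_i = (0, 0)
  -> stationarity OK
Primal feasibility (all g_i <= 0): OK
Dual feasibility (all lambda_i >= 0): OK
Complementary slackness (lambda_i * g_i(x) = 0 for all i): FAILS

Verdict: the first failing condition is complementary_slackness -> comp.

comp


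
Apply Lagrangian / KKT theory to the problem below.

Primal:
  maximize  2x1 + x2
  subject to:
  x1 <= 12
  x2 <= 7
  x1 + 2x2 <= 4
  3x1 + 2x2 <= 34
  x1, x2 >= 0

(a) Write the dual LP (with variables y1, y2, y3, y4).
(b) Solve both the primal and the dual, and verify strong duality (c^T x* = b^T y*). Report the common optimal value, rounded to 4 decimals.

The standard primal-dual pair for 'max c^T x s.t. A x <= b, x >= 0' is:
  Dual:  min b^T y  s.t.  A^T y >= c,  y >= 0.

So the dual LP is:
  minimize  12y1 + 7y2 + 4y3 + 34y4
  subject to:
    y1 + y3 + 3y4 >= 2
    y2 + 2y3 + 2y4 >= 1
    y1, y2, y3, y4 >= 0

Solving the primal: x* = (4, 0).
  primal value c^T x* = 8.
Solving the dual: y* = (0, 0, 2, 0).
  dual value b^T y* = 8.
Strong duality: c^T x* = b^T y*. Confirmed.

8


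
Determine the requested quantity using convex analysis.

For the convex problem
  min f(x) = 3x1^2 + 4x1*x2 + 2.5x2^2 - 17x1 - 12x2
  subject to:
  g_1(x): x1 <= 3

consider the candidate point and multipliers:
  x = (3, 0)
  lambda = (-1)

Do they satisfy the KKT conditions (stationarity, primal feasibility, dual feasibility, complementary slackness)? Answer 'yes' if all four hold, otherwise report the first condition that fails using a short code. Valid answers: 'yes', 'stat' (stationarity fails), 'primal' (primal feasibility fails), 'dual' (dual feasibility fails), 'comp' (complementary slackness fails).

Gradient of f: grad f(x) = Q x + c = (1, 0)
Constraint values g_i(x) = a_i^T x - b_i:
  g_1((3, 0)) = 0
Stationarity residual: grad f(x) + sum_i lambda_i a_i = (0, 0)
  -> stationarity OK
Primal feasibility (all g_i <= 0): OK
Dual feasibility (all lambda_i >= 0): FAILS
Complementary slackness (lambda_i * g_i(x) = 0 for all i): OK

Verdict: the first failing condition is dual_feasibility -> dual.

dual


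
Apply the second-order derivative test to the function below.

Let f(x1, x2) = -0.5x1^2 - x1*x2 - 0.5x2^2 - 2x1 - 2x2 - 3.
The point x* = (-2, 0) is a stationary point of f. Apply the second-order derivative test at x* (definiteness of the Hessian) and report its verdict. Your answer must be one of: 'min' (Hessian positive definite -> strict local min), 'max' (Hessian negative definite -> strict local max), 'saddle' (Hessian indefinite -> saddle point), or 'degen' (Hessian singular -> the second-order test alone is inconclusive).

Compute the Hessian H = grad^2 f:
  H = [[-1, -1], [-1, -1]]
Verify stationarity: grad f(x*) = H x* + g = (0, 0).
Eigenvalues of H: -2, 0.
H has a zero eigenvalue (singular; negative semidefinite but not definite), so H is neither positive definite, negative definite, nor indefinite. The second-order test alone is inconclusive -> degen.
(Indeed, f is constant along the null direction of H through x*, so x* is not a strict local extremum.)

degen


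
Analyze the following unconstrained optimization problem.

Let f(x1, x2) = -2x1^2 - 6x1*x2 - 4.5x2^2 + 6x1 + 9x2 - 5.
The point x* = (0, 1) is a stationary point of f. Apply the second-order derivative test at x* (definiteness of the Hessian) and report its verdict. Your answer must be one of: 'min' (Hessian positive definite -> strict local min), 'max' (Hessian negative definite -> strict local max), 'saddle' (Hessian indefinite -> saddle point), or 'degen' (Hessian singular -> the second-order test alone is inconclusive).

Compute the Hessian H = grad^2 f:
  H = [[-4, -6], [-6, -9]]
Verify stationarity: grad f(x*) = H x* + g = (0, 0).
Eigenvalues of H: -13, 0.
H has a zero eigenvalue (singular; negative semidefinite but not definite), so H is neither positive definite, negative definite, nor indefinite. The second-order test alone is inconclusive -> degen.
(Indeed, f is constant along the null direction of H through x*, so x* is not a strict local extremum.)

degen


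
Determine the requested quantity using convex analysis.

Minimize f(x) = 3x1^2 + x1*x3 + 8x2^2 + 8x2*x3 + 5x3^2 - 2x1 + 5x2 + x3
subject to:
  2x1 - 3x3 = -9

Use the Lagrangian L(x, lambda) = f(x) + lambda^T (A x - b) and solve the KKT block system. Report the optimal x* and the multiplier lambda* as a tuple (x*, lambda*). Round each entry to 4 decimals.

Form the Lagrangian:
  L(x, lambda) = (1/2) x^T Q x + c^T x + lambda^T (A x - b)
Stationarity (grad_x L = 0): Q x + c + A^T lambda = 0.
Primal feasibility: A x = b.

This gives the KKT block system:
  [ Q   A^T ] [ x     ]   [-c ]
  [ A    0  ] [ lambda ] = [ b ]

Solving the linear system:
  x*      = (-1.2, -1.4125, 2.2)
  lambda* = (3.5)
  f(x*)   = 14.5188

x* = (-1.2, -1.4125, 2.2), lambda* = (3.5)


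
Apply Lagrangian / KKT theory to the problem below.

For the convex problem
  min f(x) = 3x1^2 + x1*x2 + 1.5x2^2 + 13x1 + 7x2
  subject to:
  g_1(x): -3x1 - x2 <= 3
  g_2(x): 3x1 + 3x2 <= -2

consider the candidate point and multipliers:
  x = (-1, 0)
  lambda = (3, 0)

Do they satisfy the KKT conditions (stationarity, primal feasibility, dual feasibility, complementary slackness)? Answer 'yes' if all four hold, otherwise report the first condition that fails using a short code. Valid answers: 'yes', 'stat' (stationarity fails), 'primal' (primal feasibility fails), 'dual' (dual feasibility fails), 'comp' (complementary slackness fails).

Gradient of f: grad f(x) = Q x + c = (7, 6)
Constraint values g_i(x) = a_i^T x - b_i:
  g_1((-1, 0)) = 0
  g_2((-1, 0)) = -1
Stationarity residual: grad f(x) + sum_i lambda_i a_i = (-2, 3)
  -> stationarity FAILS
Primal feasibility (all g_i <= 0): OK
Dual feasibility (all lambda_i >= 0): OK
Complementary slackness (lambda_i * g_i(x) = 0 for all i): OK

Verdict: the first failing condition is stationarity -> stat.

stat


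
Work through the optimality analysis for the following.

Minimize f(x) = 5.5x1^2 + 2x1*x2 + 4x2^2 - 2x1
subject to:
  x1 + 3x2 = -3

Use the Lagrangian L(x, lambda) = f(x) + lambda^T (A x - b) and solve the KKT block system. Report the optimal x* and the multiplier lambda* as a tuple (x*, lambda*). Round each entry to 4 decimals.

Form the Lagrangian:
  L(x, lambda) = (1/2) x^T Q x + c^T x + lambda^T (A x - b)
Stationarity (grad_x L = 0): Q x + c + A^T lambda = 0.
Primal feasibility: A x = b.

This gives the KKT block system:
  [ Q   A^T ] [ x     ]   [-c ]
  [ A    0  ] [ lambda ] = [ b ]

Solving the linear system:
  x*      = (0.1263, -1.0421)
  lambda* = (2.6947)
  f(x*)   = 3.9158

x* = (0.1263, -1.0421), lambda* = (2.6947)


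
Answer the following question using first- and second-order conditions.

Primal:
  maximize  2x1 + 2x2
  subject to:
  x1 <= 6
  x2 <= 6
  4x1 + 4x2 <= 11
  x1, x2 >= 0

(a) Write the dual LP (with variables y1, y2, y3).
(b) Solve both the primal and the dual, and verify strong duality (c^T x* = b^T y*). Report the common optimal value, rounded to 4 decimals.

The standard primal-dual pair for 'max c^T x s.t. A x <= b, x >= 0' is:
  Dual:  min b^T y  s.t.  A^T y >= c,  y >= 0.

So the dual LP is:
  minimize  6y1 + 6y2 + 11y3
  subject to:
    y1 + 4y3 >= 2
    y2 + 4y3 >= 2
    y1, y2, y3 >= 0

Solving the primal: x* = (2.75, 0).
  primal value c^T x* = 5.5.
Solving the dual: y* = (0, 0, 0.5).
  dual value b^T y* = 5.5.
Strong duality: c^T x* = b^T y*. Confirmed.

5.5


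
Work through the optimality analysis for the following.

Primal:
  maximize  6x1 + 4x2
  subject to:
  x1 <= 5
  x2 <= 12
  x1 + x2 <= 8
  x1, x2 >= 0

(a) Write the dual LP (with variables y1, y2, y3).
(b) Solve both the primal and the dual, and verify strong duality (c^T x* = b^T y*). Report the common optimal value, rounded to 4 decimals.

The standard primal-dual pair for 'max c^T x s.t. A x <= b, x >= 0' is:
  Dual:  min b^T y  s.t.  A^T y >= c,  y >= 0.

So the dual LP is:
  minimize  5y1 + 12y2 + 8y3
  subject to:
    y1 + y3 >= 6
    y2 + y3 >= 4
    y1, y2, y3 >= 0

Solving the primal: x* = (5, 3).
  primal value c^T x* = 42.
Solving the dual: y* = (2, 0, 4).
  dual value b^T y* = 42.
Strong duality: c^T x* = b^T y*. Confirmed.

42


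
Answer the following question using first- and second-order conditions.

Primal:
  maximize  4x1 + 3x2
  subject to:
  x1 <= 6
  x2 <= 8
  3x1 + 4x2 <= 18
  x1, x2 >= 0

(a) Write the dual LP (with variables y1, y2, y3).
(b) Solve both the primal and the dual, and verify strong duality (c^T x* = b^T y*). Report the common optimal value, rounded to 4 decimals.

The standard primal-dual pair for 'max c^T x s.t. A x <= b, x >= 0' is:
  Dual:  min b^T y  s.t.  A^T y >= c,  y >= 0.

So the dual LP is:
  minimize  6y1 + 8y2 + 18y3
  subject to:
    y1 + 3y3 >= 4
    y2 + 4y3 >= 3
    y1, y2, y3 >= 0

Solving the primal: x* = (6, 0).
  primal value c^T x* = 24.
Solving the dual: y* = (1.75, 0, 0.75).
  dual value b^T y* = 24.
Strong duality: c^T x* = b^T y*. Confirmed.

24


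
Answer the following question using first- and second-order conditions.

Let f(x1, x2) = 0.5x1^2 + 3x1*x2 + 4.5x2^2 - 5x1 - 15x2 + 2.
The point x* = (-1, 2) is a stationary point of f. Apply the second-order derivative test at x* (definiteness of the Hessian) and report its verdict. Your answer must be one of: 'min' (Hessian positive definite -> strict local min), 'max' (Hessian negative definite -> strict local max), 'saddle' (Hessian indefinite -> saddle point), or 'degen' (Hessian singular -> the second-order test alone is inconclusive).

Compute the Hessian H = grad^2 f:
  H = [[1, 3], [3, 9]]
Verify stationarity: grad f(x*) = H x* + g = (0, 0).
Eigenvalues of H: 0, 10.
H has a zero eigenvalue (singular; positive semidefinite but not definite), so H is neither positive definite, negative definite, nor indefinite. The second-order test alone is inconclusive -> degen.
(Indeed, f is constant along the null direction of H through x*, so x* is not a strict local extremum.)

degen


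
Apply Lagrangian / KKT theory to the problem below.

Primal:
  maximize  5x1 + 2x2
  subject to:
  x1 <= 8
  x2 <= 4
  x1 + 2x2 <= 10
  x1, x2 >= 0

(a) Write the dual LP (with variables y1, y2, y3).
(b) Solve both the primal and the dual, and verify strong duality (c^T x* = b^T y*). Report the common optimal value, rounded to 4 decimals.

The standard primal-dual pair for 'max c^T x s.t. A x <= b, x >= 0' is:
  Dual:  min b^T y  s.t.  A^T y >= c,  y >= 0.

So the dual LP is:
  minimize  8y1 + 4y2 + 10y3
  subject to:
    y1 + y3 >= 5
    y2 + 2y3 >= 2
    y1, y2, y3 >= 0

Solving the primal: x* = (8, 1).
  primal value c^T x* = 42.
Solving the dual: y* = (4, 0, 1).
  dual value b^T y* = 42.
Strong duality: c^T x* = b^T y*. Confirmed.

42


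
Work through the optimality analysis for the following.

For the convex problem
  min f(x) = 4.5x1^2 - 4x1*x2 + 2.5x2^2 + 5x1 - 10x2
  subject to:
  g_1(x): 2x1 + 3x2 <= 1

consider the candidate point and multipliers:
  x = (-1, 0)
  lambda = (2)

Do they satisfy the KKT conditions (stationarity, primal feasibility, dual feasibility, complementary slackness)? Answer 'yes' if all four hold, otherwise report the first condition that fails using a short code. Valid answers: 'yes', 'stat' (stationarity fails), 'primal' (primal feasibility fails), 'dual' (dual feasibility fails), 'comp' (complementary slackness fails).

Gradient of f: grad f(x) = Q x + c = (-4, -6)
Constraint values g_i(x) = a_i^T x - b_i:
  g_1((-1, 0)) = -3
Stationarity residual: grad f(x) + sum_i lambda_i a_i = (0, 0)
  -> stationarity OK
Primal feasibility (all g_i <= 0): OK
Dual feasibility (all lambda_i >= 0): OK
Complementary slackness (lambda_i * g_i(x) = 0 for all i): FAILS

Verdict: the first failing condition is complementary_slackness -> comp.

comp


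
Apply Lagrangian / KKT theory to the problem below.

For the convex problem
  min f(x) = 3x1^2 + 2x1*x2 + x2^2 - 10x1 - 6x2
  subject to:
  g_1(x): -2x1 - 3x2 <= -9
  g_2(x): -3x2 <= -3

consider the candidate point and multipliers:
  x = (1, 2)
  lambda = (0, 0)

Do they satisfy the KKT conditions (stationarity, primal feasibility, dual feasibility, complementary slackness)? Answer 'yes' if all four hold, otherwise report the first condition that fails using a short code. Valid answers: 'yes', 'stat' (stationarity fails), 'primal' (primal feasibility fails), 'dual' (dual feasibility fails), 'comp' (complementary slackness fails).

Gradient of f: grad f(x) = Q x + c = (0, 0)
Constraint values g_i(x) = a_i^T x - b_i:
  g_1((1, 2)) = 1
  g_2((1, 2)) = -3
Stationarity residual: grad f(x) + sum_i lambda_i a_i = (0, 0)
  -> stationarity OK
Primal feasibility (all g_i <= 0): FAILS
Dual feasibility (all lambda_i >= 0): OK
Complementary slackness (lambda_i * g_i(x) = 0 for all i): OK

Verdict: the first failing condition is primal_feasibility -> primal.

primal
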